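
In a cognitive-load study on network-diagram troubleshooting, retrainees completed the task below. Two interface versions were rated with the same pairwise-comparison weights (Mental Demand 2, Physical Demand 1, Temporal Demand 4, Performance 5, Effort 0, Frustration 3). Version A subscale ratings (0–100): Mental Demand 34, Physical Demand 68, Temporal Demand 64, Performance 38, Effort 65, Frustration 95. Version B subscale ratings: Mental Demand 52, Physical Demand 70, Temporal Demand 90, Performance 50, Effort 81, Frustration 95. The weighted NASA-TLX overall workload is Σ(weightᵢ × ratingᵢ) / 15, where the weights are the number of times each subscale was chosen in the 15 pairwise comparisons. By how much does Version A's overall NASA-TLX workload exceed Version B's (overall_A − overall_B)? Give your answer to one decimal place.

-13.5

Version A weighted sum = 2·34 + 1·68 + 4·64 + 5·38 + 0·65 + 3·95 = 68 + 68 + 256 + 190 + 0 + 285 = 867; overall_A = 867/15 = 57.8000.
Version B weighted sum = 2·52 + 1·70 + 4·90 + 5·50 + 0·81 + 3·95 = 104 + 70 + 360 + 250 + 0 + 285 = 1069; overall_B = 1069/15 = 71.2667.
Difference = 57.8000 − 71.2667 = -13.4667 ≈ -13.5.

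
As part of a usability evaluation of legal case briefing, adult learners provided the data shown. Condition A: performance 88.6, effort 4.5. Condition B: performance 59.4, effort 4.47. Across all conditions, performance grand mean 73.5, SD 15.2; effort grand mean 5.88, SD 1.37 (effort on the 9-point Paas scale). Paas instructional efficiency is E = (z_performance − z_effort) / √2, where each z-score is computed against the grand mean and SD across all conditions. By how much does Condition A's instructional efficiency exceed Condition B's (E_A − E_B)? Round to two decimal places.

1.34

Condition A: z_P = (88.6 − 73.5)/15.2 = 0.9934; z_E = (4.5 − 5.88)/1.37 = -1.0073; E_A = (0.9934 − (-1.0073))/√2 = 1.4147.
Condition B: z_P = (59.4 − 73.5)/15.2 = -0.9276; z_E = (4.47 − 5.88)/1.37 = -1.0292; E_B = (-0.9276 − (-1.0292))/√2 = 0.0718.
E_A − E_B = 1.4147 − 0.0718 = 1.3429 ≈ 1.34.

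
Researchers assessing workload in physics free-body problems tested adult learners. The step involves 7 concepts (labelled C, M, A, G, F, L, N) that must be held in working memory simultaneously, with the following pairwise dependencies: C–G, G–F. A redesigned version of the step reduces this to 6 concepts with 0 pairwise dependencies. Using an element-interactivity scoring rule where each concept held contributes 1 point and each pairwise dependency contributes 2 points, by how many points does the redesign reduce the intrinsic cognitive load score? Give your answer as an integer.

Original: 7 × 1 + 2 × 2 = 7 + 4 = 11.
Redesigned: 6 × 1 + 0 × 2 = 6 + 0 = 6.
Reduction = 11 − 6 = 5.

5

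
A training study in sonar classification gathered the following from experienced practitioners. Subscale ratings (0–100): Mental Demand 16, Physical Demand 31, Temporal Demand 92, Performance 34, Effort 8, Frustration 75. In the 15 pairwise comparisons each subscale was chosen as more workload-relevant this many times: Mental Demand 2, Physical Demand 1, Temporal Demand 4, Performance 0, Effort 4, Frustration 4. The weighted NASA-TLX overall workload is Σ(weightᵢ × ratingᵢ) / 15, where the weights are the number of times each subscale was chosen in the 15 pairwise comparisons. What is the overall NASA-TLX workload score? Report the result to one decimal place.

The tallies are the weights (they sum to 15).
Weighted sum = 2·16 + 1·31 + 4·92 + 0·34 + 4·8 + 4·75
            = 32 + 31 + 368 + 0 + 32 + 300 = 763.
Overall workload = 763 / 15 = 50.8667 ≈ 50.9.

50.9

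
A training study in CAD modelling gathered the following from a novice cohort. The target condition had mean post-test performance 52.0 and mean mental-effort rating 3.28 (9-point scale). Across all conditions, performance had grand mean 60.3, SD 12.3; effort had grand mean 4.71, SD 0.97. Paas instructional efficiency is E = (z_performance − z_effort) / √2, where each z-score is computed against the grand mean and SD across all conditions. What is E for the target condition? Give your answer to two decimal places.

0.57

z_performance = (52.0 − 60.3) / 12.3 = -8.3000 / 12.3 = -0.6748.
z_effort = (3.28 − 4.71) / 0.97 = -1.4300 / 0.97 = -1.4742.
z_P − z_E = -0.6748 − (-1.4742) = 0.7994.
E = 0.7994 / √2 = 0.7994 / 1.41421 = 0.5653 ≈ 0.57.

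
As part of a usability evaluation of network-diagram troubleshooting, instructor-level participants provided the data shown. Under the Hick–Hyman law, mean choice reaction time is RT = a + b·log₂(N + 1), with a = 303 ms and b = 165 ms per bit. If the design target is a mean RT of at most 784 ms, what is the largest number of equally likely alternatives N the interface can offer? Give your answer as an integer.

Set 303 + 165·log₂(N + 1) ≤ 784.
log₂(N + 1) ≤ (784 − 303) / 165 = 2.9152.
N + 1 ≤ 2^2.9152 = 7.5433.
N ≤ 6.5433, so the largest integer N is 6.

6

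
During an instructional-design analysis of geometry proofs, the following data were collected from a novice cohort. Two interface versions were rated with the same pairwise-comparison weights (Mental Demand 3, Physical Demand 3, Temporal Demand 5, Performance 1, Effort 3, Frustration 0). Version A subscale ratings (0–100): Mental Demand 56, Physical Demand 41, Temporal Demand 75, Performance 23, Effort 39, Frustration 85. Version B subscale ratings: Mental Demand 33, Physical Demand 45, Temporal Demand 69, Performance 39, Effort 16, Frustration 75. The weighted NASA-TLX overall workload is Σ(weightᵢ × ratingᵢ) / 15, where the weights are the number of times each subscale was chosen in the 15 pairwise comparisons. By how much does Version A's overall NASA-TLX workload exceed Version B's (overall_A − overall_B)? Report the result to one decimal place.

Version A weighted sum = 3·56 + 3·41 + 5·75 + 1·23 + 3·39 + 0·85 = 168 + 123 + 375 + 23 + 117 + 0 = 806; overall_A = 806/15 = 53.7333.
Version B weighted sum = 3·33 + 3·45 + 5·69 + 1·39 + 3·16 + 0·75 = 99 + 135 + 345 + 39 + 48 + 0 = 666; overall_B = 666/15 = 44.4000.
Difference = 53.7333 − 44.4000 = 9.3333 ≈ 9.3.

9.3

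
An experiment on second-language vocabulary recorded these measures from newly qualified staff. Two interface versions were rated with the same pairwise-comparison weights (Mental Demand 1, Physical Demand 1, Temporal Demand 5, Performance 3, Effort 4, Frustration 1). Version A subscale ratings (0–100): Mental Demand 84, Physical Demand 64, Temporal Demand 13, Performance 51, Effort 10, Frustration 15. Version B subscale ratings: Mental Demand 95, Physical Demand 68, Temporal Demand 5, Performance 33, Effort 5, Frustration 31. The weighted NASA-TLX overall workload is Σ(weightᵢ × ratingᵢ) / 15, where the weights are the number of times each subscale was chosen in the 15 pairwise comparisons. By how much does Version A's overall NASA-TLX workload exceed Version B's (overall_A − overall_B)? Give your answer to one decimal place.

5.5

Version A weighted sum = 1·84 + 1·64 + 5·13 + 3·51 + 4·10 + 1·15 = 84 + 64 + 65 + 153 + 40 + 15 = 421; overall_A = 421/15 = 28.0667.
Version B weighted sum = 1·95 + 1·68 + 5·5 + 3·33 + 4·5 + 1·31 = 95 + 68 + 25 + 99 + 20 + 31 = 338; overall_B = 338/15 = 22.5333.
Difference = 28.0667 − 22.5333 = 5.5334 ≈ 5.5.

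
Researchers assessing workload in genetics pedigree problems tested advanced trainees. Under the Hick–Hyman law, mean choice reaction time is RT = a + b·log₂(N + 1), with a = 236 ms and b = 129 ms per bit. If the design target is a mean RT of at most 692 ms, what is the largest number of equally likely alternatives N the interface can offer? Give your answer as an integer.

10

Set 236 + 129·log₂(N + 1) ≤ 692.
log₂(N + 1) ≤ (692 − 236) / 129 = 3.5349.
N + 1 ≤ 2^3.5349 = 11.5907.
N ≤ 10.5907, so the largest integer N is 10.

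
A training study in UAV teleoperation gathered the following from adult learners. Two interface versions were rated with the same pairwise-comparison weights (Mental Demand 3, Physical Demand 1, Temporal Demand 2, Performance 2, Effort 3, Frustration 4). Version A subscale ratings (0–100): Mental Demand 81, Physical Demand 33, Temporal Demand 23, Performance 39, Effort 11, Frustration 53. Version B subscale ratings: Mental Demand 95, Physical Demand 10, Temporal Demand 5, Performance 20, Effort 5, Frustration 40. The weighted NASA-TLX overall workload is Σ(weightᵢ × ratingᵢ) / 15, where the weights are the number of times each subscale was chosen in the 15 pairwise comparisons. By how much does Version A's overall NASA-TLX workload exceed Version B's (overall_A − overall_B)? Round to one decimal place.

Version A weighted sum = 3·81 + 1·33 + 2·23 + 2·39 + 3·11 + 4·53 = 243 + 33 + 46 + 78 + 33 + 212 = 645; overall_A = 645/15 = 43.0000.
Version B weighted sum = 3·95 + 1·10 + 2·5 + 2·20 + 3·5 + 4·40 = 285 + 10 + 10 + 40 + 15 + 160 = 520; overall_B = 520/15 = 34.6667.
Difference = 43.0000 − 34.6667 = 8.3333 ≈ 8.3.

8.3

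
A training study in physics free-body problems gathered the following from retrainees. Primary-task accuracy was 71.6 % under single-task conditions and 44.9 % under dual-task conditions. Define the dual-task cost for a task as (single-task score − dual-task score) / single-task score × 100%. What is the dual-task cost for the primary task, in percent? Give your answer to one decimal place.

37.3

Cost = (71.6 − 44.9) / 71.6 × 100%
     = 26.7000 / 71.6 × 100% = 37.2905%.
≈ 37.3%.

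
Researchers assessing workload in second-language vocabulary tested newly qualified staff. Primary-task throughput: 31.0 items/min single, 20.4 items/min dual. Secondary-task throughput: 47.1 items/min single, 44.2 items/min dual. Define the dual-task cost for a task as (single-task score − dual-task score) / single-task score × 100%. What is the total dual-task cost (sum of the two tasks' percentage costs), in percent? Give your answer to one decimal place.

Primary cost = (31.0 − 20.4) / 31.0 × 100% = 34.1935%.
Secondary cost = (47.1 − 44.2) / 47.1 × 100% = 6.1571%.
Total = 34.1935% + 6.1571% = 40.3506% ≈ 40.4%.

40.4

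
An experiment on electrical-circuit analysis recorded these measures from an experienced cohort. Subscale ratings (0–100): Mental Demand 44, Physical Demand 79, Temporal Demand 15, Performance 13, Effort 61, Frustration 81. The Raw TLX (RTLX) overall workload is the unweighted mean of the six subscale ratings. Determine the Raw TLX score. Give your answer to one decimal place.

Sum of ratings = 44 + 79 + 15 + 13 + 61 + 81 = 293.
RTLX = 293 / 6 = 48.8333 ≈ 48.8.

48.8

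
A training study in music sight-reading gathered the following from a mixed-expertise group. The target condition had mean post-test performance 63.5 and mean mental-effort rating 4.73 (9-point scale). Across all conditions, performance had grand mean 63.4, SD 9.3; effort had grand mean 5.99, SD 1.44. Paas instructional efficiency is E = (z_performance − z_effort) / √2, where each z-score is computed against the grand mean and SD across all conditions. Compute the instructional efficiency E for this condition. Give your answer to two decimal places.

0.63

z_performance = (63.5 − 63.4) / 9.3 = 0.1000 / 9.3 = 0.0108.
z_effort = (4.73 − 5.99) / 1.44 = -1.2600 / 1.44 = -0.8750.
z_P − z_E = 0.0108 − (-0.8750) = 0.8858.
E = 0.8858 / √2 = 0.8858 / 1.41421 = 0.6264 ≈ 0.63.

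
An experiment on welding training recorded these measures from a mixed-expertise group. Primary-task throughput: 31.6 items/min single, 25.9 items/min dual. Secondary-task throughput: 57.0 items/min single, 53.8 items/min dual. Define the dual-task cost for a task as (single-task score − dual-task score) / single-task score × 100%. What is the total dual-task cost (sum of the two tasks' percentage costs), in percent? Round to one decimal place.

23.7

Primary cost = (31.6 − 25.9) / 31.6 × 100% = 18.0380%.
Secondary cost = (57.0 − 53.8) / 57.0 × 100% = 5.6140%.
Total = 18.0380% + 5.6140% = 23.6520% ≈ 23.7%.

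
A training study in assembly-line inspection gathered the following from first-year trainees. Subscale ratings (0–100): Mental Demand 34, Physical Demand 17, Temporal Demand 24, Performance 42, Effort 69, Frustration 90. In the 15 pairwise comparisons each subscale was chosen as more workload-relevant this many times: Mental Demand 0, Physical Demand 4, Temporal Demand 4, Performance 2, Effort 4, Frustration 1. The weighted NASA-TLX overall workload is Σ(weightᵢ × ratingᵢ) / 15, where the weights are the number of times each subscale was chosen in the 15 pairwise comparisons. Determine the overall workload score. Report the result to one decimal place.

The tallies are the weights (they sum to 15).
Weighted sum = 0·34 + 4·17 + 4·24 + 2·42 + 4·69 + 1·90
            = 0 + 68 + 96 + 84 + 276 + 90 = 614.
Overall workload = 614 / 15 = 40.9333 ≈ 40.9.

40.9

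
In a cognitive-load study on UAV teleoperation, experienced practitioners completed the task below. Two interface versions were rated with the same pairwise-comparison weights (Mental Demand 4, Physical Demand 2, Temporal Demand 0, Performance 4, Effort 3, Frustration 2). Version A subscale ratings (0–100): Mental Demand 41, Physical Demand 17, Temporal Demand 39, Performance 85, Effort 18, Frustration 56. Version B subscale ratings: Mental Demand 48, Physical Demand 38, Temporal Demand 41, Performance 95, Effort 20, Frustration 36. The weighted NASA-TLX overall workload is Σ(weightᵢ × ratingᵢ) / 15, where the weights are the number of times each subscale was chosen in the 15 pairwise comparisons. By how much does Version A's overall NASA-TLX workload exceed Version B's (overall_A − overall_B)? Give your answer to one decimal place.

Version A weighted sum = 4·41 + 2·17 + 0·39 + 4·85 + 3·18 + 2·56 = 164 + 34 + 0 + 340 + 54 + 112 = 704; overall_A = 704/15 = 46.9333.
Version B weighted sum = 4·48 + 2·38 + 0·41 + 4·95 + 3·20 + 2·36 = 192 + 76 + 0 + 380 + 60 + 72 = 780; overall_B = 780/15 = 52.0000.
Difference = 46.9333 − 52.0000 = -5.0667 ≈ -5.1.

-5.1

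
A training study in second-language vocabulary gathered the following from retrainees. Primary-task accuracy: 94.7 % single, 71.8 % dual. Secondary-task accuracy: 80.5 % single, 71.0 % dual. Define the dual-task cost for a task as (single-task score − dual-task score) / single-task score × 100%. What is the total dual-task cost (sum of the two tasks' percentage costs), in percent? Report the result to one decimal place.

36.0

Primary cost = (94.7 − 71.8) / 94.7 × 100% = 24.1816%.
Secondary cost = (80.5 − 71.0) / 80.5 × 100% = 11.8012%.
Total = 24.1816% + 11.8012% = 35.9828% ≈ 36.0%.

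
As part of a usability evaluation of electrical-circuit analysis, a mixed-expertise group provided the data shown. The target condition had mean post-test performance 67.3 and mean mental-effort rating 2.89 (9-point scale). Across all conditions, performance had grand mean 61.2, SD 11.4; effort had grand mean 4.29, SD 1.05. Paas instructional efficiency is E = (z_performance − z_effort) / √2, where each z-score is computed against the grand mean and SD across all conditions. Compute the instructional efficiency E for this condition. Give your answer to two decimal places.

z_performance = (67.3 − 61.2) / 11.4 = 6.1000 / 11.4 = 0.5351.
z_effort = (2.89 − 4.29) / 1.05 = -1.4000 / 1.05 = -1.3333.
z_P − z_E = 0.5351 − (-1.3333) = 1.8684.
E = 1.8684 / √2 = 1.8684 / 1.41421 = 1.3212 ≈ 1.32.

1.32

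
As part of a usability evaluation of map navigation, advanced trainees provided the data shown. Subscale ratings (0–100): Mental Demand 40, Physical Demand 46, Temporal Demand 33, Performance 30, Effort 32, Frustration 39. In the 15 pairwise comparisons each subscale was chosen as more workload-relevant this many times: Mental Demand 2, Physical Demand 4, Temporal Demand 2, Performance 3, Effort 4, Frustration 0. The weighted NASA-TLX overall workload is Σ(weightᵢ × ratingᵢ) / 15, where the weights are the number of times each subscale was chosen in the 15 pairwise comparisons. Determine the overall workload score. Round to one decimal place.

The tallies are the weights (they sum to 15).
Weighted sum = 2·40 + 4·46 + 2·33 + 3·30 + 4·32 + 0·39
            = 80 + 184 + 66 + 90 + 128 + 0 = 548.
Overall workload = 548 / 15 = 36.5333 ≈ 36.5.

36.5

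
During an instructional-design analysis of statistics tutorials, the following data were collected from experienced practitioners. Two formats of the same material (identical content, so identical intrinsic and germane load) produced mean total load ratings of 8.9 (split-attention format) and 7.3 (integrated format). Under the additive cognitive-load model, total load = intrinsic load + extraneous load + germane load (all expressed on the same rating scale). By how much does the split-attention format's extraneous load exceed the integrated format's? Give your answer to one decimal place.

Intrinsic and germane load are equal across formats, so the difference in total load equals the difference in extraneous load.
Extraneous-load difference = 8.9 − 7.3 = 1.6.

1.6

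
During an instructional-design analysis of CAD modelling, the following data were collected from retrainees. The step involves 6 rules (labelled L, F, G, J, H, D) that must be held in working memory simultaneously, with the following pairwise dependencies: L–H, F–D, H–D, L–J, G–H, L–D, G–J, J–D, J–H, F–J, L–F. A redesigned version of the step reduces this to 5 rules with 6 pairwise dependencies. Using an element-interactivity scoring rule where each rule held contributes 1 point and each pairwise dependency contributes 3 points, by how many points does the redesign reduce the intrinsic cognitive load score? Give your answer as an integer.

16

Original: 6 × 1 + 11 × 3 = 6 + 33 = 39.
Redesigned: 5 × 1 + 6 × 3 = 5 + 18 = 23.
Reduction = 39 − 23 = 16.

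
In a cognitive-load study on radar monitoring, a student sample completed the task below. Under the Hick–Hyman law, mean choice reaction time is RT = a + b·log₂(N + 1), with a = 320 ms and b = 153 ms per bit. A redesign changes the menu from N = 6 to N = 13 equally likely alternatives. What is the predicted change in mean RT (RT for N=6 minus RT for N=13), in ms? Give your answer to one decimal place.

-153.0

RT(6) = 320 + 153·log₂(7) = 320 + 153·2.8074 = 749.5322 ms.
RT(13) = 320 + 153·log₂(14) = 320 + 153·3.8074 = 902.5322 ms.
Difference = 749.5322 − 902.5322 = -153.0000 ≈ -153.0 ms.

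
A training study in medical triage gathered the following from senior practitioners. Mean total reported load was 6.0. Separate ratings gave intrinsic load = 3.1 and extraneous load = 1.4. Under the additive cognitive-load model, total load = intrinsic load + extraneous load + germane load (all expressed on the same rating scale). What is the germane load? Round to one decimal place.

1.5

germane load = total − intrinsic − extraneous
             = 6.0 − 3.1 − 1.4 = 1.5.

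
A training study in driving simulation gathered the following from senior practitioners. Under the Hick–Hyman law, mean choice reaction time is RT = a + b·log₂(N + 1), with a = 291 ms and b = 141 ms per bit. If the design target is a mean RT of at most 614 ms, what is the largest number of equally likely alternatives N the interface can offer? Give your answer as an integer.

3

Set 291 + 141·log₂(N + 1) ≤ 614.
log₂(N + 1) ≤ (614 − 291) / 141 = 2.2908.
N + 1 ≤ 2^2.2908 = 4.8933.
N ≤ 3.8933, so the largest integer N is 3.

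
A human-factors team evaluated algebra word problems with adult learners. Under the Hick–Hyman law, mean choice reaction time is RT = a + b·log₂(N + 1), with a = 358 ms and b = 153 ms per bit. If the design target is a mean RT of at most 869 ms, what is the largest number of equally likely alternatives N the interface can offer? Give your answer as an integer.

Set 358 + 153·log₂(N + 1) ≤ 869.
log₂(N + 1) ≤ (869 − 358) / 153 = 3.3399.
N + 1 ≤ 2^3.3399 = 10.1254.
N ≤ 9.1254, so the largest integer N is 9.

9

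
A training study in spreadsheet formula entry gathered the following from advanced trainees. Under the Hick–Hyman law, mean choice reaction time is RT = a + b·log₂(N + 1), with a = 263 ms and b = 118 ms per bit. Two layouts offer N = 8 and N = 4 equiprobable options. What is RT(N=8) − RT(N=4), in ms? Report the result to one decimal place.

RT(8) = 263 + 118·log₂(9) = 263 + 118·3.1699 = 637.0482 ms.
RT(4) = 263 + 118·log₂(5) = 263 + 118·2.3219 = 536.9842 ms.
Difference = 637.0482 − 536.9842 = 100.0640 ≈ 100.1 ms.

100.1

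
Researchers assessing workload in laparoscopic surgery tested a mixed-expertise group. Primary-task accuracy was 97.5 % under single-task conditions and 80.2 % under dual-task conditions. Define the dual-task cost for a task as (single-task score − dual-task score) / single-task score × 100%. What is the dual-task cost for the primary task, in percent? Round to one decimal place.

Cost = (97.5 − 80.2) / 97.5 × 100%
     = 17.3000 / 97.5 × 100% = 17.7436%.
≈ 17.7%.

17.7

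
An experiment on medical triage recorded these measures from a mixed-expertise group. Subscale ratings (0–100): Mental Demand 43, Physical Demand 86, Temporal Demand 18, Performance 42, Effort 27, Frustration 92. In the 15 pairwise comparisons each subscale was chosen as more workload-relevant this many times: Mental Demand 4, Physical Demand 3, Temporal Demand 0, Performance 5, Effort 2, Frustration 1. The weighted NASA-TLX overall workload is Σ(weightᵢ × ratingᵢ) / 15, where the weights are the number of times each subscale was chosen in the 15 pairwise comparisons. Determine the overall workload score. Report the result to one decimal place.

The tallies are the weights (they sum to 15).
Weighted sum = 4·43 + 3·86 + 0·18 + 5·42 + 2·27 + 1·92
            = 172 + 258 + 0 + 210 + 54 + 92 = 786.
Overall workload = 786 / 15 = 52.4000 ≈ 52.4.

52.4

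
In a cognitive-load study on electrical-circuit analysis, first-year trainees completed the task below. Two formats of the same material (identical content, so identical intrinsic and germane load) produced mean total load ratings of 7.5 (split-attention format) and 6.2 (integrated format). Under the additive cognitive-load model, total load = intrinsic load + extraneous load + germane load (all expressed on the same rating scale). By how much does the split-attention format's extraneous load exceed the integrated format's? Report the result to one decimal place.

Intrinsic and germane load are equal across formats, so the difference in total load equals the difference in extraneous load.
Extraneous-load difference = 7.5 − 6.2 = 1.3.

1.3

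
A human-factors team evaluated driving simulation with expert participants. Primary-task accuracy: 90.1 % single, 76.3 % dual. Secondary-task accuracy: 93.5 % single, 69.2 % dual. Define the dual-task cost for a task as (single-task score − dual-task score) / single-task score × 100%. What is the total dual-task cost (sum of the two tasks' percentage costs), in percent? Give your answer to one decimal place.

Primary cost = (90.1 − 76.3) / 90.1 × 100% = 15.3163%.
Secondary cost = (93.5 − 69.2) / 93.5 × 100% = 25.9893%.
Total = 15.3163% + 25.9893% = 41.3056% ≈ 41.3%.

41.3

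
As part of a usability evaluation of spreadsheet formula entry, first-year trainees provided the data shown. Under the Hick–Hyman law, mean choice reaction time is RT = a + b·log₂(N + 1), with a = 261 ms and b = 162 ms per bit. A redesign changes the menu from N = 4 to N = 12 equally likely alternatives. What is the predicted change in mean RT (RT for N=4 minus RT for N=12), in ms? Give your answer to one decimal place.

-223.3

RT(4) = 261 + 162·log₂(5) = 261 + 162·2.3219 = 637.1478 ms.
RT(12) = 261 + 162·log₂(13) = 261 + 162·3.7004 = 860.4648 ms.
Difference = 637.1478 − 860.4648 = -223.3170 ≈ -223.3 ms.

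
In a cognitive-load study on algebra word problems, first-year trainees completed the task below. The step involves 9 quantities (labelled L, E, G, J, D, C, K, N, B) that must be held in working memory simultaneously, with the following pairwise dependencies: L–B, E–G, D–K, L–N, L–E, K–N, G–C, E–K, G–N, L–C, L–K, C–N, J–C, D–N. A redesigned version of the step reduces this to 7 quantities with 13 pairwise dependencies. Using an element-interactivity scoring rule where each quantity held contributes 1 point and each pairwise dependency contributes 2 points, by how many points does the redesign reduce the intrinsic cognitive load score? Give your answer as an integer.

4

Original: 9 × 1 + 14 × 2 = 9 + 28 = 37.
Redesigned: 7 × 1 + 13 × 2 = 7 + 26 = 33.
Reduction = 37 − 33 = 4.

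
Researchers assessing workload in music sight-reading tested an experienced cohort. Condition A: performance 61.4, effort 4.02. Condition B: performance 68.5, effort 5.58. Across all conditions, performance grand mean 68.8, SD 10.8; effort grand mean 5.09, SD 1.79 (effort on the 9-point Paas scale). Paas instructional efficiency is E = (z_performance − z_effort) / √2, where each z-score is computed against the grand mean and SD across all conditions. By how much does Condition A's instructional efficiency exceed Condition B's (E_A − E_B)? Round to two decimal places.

Condition A: z_P = (61.4 − 68.8)/10.8 = -0.6852; z_E = (4.02 − 5.09)/1.79 = -0.5978; E_A = (-0.6852 − (-0.5978))/√2 = -0.0618.
Condition B: z_P = (68.5 − 68.8)/10.8 = -0.0278; z_E = (5.58 − 5.09)/1.79 = 0.2737; E_B = (-0.0278 − 0.2737)/√2 = -0.2132.
E_A − E_B = -0.0618 − (-0.2132) = 0.1514 ≈ 0.15.

0.15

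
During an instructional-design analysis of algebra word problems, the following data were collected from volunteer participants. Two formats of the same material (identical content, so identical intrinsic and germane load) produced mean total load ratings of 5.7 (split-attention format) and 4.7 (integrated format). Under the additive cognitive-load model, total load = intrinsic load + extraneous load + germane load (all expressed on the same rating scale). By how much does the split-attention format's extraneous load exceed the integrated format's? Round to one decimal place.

Intrinsic and germane load are equal across formats, so the difference in total load equals the difference in extraneous load.
Extraneous-load difference = 5.7 − 4.7 = 1.0.

1.0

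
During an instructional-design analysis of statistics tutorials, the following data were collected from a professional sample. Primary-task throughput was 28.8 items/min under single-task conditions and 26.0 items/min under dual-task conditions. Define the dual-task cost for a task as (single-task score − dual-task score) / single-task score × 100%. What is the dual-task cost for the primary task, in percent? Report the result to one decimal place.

9.7

Cost = (28.8 − 26.0) / 28.8 × 100%
     = 2.8000 / 28.8 × 100% = 9.7222%.
≈ 9.7%.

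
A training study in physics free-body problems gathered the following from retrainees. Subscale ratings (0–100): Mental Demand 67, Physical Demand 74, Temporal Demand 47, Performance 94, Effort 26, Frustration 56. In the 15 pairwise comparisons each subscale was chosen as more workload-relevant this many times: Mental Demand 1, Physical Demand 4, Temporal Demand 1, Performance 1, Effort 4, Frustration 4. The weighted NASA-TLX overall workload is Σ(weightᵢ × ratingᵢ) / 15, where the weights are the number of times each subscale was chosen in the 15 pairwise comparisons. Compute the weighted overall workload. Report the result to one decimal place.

55.5

The tallies are the weights (they sum to 15).
Weighted sum = 1·67 + 4·74 + 1·47 + 1·94 + 4·26 + 4·56
            = 67 + 296 + 47 + 94 + 104 + 224 = 832.
Overall workload = 832 / 15 = 55.4667 ≈ 55.5.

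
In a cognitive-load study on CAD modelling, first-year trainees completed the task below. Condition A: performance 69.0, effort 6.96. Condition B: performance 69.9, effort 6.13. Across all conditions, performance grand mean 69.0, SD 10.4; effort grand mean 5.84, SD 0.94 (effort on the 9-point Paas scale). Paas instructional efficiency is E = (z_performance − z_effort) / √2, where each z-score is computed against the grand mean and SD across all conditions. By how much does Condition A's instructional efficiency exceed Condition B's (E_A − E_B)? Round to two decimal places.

-0.69

Condition A: z_P = (69.0 − 69.0)/10.4 = 0.0000; z_E = (6.96 − 5.84)/0.94 = 1.1915; E_A = (0.0000 − 1.1915)/√2 = -0.8425.
Condition B: z_P = (69.9 − 69.0)/10.4 = 0.0865; z_E = (6.13 − 5.84)/0.94 = 0.3085; E_B = (0.0865 − 0.3085)/√2 = -0.1570.
E_A − E_B = -0.8425 − (-0.1570) = -0.6855 ≈ -0.69.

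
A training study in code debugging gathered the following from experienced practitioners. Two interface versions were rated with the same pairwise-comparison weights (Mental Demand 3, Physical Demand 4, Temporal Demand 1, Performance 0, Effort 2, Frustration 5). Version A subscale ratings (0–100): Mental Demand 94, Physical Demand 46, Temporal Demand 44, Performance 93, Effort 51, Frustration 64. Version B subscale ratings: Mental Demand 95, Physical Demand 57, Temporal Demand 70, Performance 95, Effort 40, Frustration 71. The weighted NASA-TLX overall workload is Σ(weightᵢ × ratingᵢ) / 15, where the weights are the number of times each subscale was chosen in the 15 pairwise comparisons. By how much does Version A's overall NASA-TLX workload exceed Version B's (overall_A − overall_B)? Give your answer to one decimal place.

Version A weighted sum = 3·94 + 4·46 + 1·44 + 0·93 + 2·51 + 5·64 = 282 + 184 + 44 + 0 + 102 + 320 = 932; overall_A = 932/15 = 62.1333.
Version B weighted sum = 3·95 + 4·57 + 1·70 + 0·95 + 2·40 + 5·71 = 285 + 228 + 70 + 0 + 80 + 355 = 1018; overall_B = 1018/15 = 67.8667.
Difference = 62.1333 − 67.8667 = -5.7334 ≈ -5.7.

-5.7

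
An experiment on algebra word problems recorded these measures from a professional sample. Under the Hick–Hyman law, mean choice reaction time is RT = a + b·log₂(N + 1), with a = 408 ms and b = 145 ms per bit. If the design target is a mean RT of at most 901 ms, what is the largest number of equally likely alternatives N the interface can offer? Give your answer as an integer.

9

Set 408 + 145·log₂(N + 1) ≤ 901.
log₂(N + 1) ≤ (901 − 408) / 145 = 3.4000.
N + 1 ≤ 2^3.4000 = 10.5561.
N ≤ 9.5561, so the largest integer N is 9.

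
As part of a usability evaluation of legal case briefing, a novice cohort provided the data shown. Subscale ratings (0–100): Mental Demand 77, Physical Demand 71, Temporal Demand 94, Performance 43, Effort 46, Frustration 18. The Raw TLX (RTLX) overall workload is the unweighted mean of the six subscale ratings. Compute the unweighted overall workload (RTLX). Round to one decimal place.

Sum of ratings = 77 + 71 + 94 + 43 + 46 + 18 = 349.
RTLX = 349 / 6 = 58.1667 ≈ 58.2.

58.2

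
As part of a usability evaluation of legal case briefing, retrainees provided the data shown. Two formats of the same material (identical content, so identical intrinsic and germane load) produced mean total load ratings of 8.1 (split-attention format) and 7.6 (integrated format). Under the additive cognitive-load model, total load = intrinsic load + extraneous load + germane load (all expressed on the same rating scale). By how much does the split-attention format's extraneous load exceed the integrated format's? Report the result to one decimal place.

0.5

Intrinsic and germane load are equal across formats, so the difference in total load equals the difference in extraneous load.
Extraneous-load difference = 8.1 − 7.6 = 0.5.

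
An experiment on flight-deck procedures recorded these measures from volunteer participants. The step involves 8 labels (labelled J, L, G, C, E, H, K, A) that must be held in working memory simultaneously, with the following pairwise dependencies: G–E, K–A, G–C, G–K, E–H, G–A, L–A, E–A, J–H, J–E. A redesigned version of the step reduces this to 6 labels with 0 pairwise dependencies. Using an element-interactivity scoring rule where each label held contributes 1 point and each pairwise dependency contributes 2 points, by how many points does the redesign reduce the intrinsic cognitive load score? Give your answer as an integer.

22

Original: 8 × 1 + 10 × 2 = 8 + 20 = 28.
Redesigned: 6 × 1 + 0 × 2 = 6 + 0 = 6.
Reduction = 28 − 6 = 22.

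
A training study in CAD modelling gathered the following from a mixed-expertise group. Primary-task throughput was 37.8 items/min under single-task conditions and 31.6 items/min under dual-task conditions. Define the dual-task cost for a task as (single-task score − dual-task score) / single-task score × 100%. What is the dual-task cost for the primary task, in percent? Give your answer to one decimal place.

16.4

Cost = (37.8 − 31.6) / 37.8 × 100%
     = 6.2000 / 37.8 × 100% = 16.4021%.
≈ 16.4%.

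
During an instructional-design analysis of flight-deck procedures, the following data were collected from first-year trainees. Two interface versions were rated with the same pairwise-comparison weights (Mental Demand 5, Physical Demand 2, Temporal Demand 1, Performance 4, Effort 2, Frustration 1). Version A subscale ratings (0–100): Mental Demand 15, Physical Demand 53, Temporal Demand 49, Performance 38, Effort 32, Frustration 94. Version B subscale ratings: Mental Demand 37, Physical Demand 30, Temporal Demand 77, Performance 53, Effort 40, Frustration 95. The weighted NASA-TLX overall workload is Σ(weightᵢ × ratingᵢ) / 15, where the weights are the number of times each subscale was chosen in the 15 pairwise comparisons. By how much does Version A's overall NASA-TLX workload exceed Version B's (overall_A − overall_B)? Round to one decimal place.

Version A weighted sum = 5·15 + 2·53 + 1·49 + 4·38 + 2·32 + 1·94 = 75 + 106 + 49 + 152 + 64 + 94 = 540; overall_A = 540/15 = 36.0000.
Version B weighted sum = 5·37 + 2·30 + 1·77 + 4·53 + 2·40 + 1·95 = 185 + 60 + 77 + 212 + 80 + 95 = 709; overall_B = 709/15 = 47.2667.
Difference = 36.0000 − 47.2667 = -11.2667 ≈ -11.3.

-11.3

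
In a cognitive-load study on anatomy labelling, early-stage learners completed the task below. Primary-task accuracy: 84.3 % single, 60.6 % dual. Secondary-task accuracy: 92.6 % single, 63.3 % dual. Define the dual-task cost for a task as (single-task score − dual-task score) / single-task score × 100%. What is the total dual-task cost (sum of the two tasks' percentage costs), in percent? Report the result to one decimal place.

59.8

Primary cost = (84.3 − 60.6) / 84.3 × 100% = 28.1139%.
Secondary cost = (92.6 − 63.3) / 92.6 × 100% = 31.6415%.
Total = 28.1139% + 31.6415% = 59.7554% ≈ 59.8%.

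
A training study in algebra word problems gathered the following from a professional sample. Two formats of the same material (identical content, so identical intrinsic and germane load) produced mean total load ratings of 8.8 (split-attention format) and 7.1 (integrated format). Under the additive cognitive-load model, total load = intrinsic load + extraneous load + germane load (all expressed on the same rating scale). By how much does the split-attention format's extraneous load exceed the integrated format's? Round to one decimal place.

1.7

Intrinsic and germane load are equal across formats, so the difference in total load equals the difference in extraneous load.
Extraneous-load difference = 8.8 − 7.1 = 1.7.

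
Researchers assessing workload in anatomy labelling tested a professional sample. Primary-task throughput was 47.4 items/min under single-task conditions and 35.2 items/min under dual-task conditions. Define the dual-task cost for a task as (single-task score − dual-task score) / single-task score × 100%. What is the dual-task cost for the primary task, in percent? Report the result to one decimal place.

Cost = (47.4 − 35.2) / 47.4 × 100%
     = 12.2000 / 47.4 × 100% = 25.7384%.
≈ 25.7%.

25.7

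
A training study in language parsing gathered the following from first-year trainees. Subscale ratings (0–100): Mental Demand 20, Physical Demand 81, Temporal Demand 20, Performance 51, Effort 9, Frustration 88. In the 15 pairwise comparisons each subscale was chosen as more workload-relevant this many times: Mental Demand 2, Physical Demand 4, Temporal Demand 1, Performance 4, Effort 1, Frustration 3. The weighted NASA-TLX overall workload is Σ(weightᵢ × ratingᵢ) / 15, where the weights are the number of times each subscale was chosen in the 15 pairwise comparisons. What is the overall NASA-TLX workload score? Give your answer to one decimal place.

57.4

The tallies are the weights (they sum to 15).
Weighted sum = 2·20 + 4·81 + 1·20 + 4·51 + 1·9 + 3·88
            = 40 + 324 + 20 + 204 + 9 + 264 = 861.
Overall workload = 861 / 15 = 57.4000 ≈ 57.4.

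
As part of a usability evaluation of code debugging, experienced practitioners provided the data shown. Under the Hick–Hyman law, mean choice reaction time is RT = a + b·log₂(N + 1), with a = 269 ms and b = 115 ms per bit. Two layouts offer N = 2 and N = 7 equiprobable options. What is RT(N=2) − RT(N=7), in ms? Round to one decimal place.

-162.7

RT(2) = 269 + 115·log₂(3) = 269 + 115·1.5850 = 451.2750 ms.
RT(7) = 269 + 115·log₂(8) = 269 + 115·3.0000 = 614.0000 ms.
Difference = 451.2750 − 614.0000 = -162.7250 ≈ -162.7 ms.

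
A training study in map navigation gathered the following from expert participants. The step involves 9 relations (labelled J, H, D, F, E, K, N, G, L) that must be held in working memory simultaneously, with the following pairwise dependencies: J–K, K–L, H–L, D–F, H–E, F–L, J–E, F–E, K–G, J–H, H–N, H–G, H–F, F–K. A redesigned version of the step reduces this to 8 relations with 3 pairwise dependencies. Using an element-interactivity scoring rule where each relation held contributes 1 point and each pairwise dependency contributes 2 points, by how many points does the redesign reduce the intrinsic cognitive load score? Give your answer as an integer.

Original: 9 × 1 + 14 × 2 = 9 + 28 = 37.
Redesigned: 8 × 1 + 3 × 2 = 8 + 6 = 14.
Reduction = 37 − 14 = 23.

23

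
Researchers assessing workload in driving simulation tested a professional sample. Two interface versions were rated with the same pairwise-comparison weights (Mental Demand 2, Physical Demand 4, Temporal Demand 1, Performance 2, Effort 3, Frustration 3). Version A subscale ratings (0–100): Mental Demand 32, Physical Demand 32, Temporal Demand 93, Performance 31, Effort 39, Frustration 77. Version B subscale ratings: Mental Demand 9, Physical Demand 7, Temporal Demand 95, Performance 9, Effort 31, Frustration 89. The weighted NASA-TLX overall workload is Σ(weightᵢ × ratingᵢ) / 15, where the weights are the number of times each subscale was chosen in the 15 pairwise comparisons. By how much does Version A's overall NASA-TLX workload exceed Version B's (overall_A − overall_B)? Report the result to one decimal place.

11.7

Version A weighted sum = 2·32 + 4·32 + 1·93 + 2·31 + 3·39 + 3·77 = 64 + 128 + 93 + 62 + 117 + 231 = 695; overall_A = 695/15 = 46.3333.
Version B weighted sum = 2·9 + 4·7 + 1·95 + 2·9 + 3·31 + 3·89 = 18 + 28 + 95 + 18 + 93 + 267 = 519; overall_B = 519/15 = 34.6000.
Difference = 46.3333 − 34.6000 = 11.7333 ≈ 11.7.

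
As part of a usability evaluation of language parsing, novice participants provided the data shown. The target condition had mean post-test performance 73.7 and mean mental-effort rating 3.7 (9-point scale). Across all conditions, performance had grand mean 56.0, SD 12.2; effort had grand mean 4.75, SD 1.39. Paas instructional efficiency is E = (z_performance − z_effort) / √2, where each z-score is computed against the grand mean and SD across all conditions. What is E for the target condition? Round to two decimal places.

z_performance = (73.7 − 56.0) / 12.2 = 17.7000 / 12.2 = 1.4508.
z_effort = (3.7 − 4.75) / 1.39 = -1.0500 / 1.39 = -0.7554.
z_P − z_E = 1.4508 − (-0.7554) = 2.2062.
E = 2.2062 / √2 = 2.2062 / 1.41421 = 1.5600 ≈ 1.56.

1.56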